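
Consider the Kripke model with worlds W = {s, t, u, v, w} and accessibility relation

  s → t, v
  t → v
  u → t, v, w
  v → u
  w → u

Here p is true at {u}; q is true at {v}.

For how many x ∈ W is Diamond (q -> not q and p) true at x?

4

s: successors {t, v}; q -> not q and p there: t:T, v:F. ✓
t: successors {v}; q -> not q and p there: v:F. ✗
u: successors {t, v, w}; q -> not q and p there: t:T, v:F, w:T. ✓
v: successors {u}; q -> not q and p there: u:T. ✓
w: successors {u}; q -> not q and p there: u:T. ✓
Satisfying worlds: {s, u, v, w}.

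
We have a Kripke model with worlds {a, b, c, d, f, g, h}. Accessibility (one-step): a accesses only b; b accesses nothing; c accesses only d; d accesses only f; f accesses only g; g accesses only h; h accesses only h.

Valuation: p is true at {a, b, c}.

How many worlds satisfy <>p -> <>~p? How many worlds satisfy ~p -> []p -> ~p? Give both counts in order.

For <>p -> <>~p:
a: <>p is T, <>~p is F. ✗
b: <>p is F, <>~p is F. ✓
c: <>p is F, <>~p is T. ✓
d: <>p is F, <>~p is T. ✓
f: <>p is F, <>~p is T. ✓
g: <>p is F, <>~p is T. ✓
h: <>p is F, <>~p is T. ✓
— 6 worlds.
For ~p -> []p -> ~p:
a: ~p is F, []p -> ~p is F. ✓
b: ~p is F, []p -> ~p is F. ✓
c: ~p is F, []p -> ~p is T. ✓
d: ~p is T, []p -> ~p is T. ✓
f: ~p is T, []p -> ~p is T. ✓
g: ~p is T, []p -> ~p is T. ✓
h: ~p is T, []p -> ~p is T. ✓
— 7 worlds.

6 and 7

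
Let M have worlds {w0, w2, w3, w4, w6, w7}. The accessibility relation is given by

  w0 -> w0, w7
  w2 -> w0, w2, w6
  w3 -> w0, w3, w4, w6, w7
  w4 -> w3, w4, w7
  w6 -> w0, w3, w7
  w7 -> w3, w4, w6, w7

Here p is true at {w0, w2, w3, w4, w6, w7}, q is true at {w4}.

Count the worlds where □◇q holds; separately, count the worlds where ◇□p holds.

1 and 6

For □◇q:
w0: successors {w0, w7}; ◇q there: w0:F, w7:T. ✗
w2: successors {w0, w2, w6}; ◇q there: w0:F, w2:F, w6:F. ✗
w3: successors {w0, w3, w4, w6, w7}; ◇q there: w0:F, w3:T, w4:T, w6:F, w7:T. ✗
w4: successors {w3, w4, w7}; ◇q there: w3:T, w4:T, w7:T. ✓
w6: successors {w0, w3, w7}; ◇q there: w0:F, w3:T, w7:T. ✗
w7: successors {w3, w4, w6, w7}; ◇q there: w3:T, w4:T, w6:F, w7:T. ✗
— 1 world.
For ◇□p:
w0: successors {w0, w7}; □p there: w0:T, w7:T. ✓
w2: successors {w0, w2, w6}; □p there: w0:T, w2:T, w6:T. ✓
w3: successors {w0, w3, w4, w6, w7}; □p there: w0:T, w3:T, w4:T, w6:T, w7:T. ✓
w4: successors {w3, w4, w7}; □p there: w3:T, w4:T, w7:T. ✓
w6: successors {w0, w3, w7}; □p there: w0:T, w3:T, w7:T. ✓
w7: successors {w3, w4, w6, w7}; □p there: w3:T, w4:T, w6:T, w7:T. ✓
— 6 worlds.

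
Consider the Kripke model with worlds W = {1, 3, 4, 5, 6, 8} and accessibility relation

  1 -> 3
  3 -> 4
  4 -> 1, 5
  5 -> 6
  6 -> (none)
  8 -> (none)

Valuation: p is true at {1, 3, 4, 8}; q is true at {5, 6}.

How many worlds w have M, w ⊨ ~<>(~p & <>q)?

5

1: <>(~p & <>q) is F. ✓
3: <>(~p & <>q) is F. ✓
4: <>(~p & <>q) is T. ✗
5: <>(~p & <>q) is F. ✓
6: <>(~p & <>q) is F. ✓
8: <>(~p & <>q) is F. ✓
Satisfying worlds: {1, 3, 5, 6, 8}.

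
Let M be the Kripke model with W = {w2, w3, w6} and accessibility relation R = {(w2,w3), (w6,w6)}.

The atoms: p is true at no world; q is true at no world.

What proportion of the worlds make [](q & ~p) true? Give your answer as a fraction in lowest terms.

1/3

w2: successors {w3}; q & ~p there: w3:F. ✗
w3: no successors, so [](q & ~p) holds vacuously. ✓
w6: successors {w6}; q & ~p there: w6:F. ✗
That's 1 of 3 worlds, so 1/3.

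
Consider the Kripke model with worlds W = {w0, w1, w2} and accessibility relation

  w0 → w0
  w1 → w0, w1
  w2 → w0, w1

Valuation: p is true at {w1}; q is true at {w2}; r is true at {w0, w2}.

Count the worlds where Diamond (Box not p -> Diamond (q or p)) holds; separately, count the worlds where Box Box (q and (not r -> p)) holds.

2 and 0

For Diamond (Box not p -> Diamond (q or p)):
w0: successors {w0}; Box not p -> Diamond (q or p) there: w0:F. ✗
w1: successors {w0, w1}; Box not p -> Diamond (q or p) there: w0:F, w1:T. ✓
w2: successors {w0, w1}; Box not p -> Diamond (q or p) there: w0:F, w1:T. ✓
— 2 worlds.
For Box Box (q and (not r -> p)):
w0: successors {w0}; Box (q and (not r -> p)) there: w0:F. ✗
w1: successors {w0, w1}; Box (q and (not r -> p)) there: w0:F, w1:F. ✗
w2: successors {w0, w1}; Box (q and (not r -> p)) there: w0:F, w1:F. ✗
— 0 worlds.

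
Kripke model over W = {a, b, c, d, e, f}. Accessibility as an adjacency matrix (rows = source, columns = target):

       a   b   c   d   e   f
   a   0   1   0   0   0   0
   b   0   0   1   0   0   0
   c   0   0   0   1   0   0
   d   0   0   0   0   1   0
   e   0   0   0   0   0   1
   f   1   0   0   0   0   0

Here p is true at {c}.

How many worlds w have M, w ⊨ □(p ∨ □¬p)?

5

a: successors {b}; p ∨ □¬p there: b:F. ✗
b: successors {c}; p ∨ □¬p there: c:T. ✓
c: successors {d}; p ∨ □¬p there: d:T. ✓
d: successors {e}; p ∨ □¬p there: e:T. ✓
e: successors {f}; p ∨ □¬p there: f:T. ✓
f: successors {a}; p ∨ □¬p there: a:T. ✓
Satisfying worlds: {b, c, d, e, f}.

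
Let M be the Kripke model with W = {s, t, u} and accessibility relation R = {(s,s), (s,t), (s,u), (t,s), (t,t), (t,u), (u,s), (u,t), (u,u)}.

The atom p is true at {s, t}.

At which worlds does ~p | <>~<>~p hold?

s: ~p is F, <>~<>~p is F. ✗
t: ~p is F, <>~<>~p is F. ✗
u: ~p is T, <>~<>~p is F. ✓

{u}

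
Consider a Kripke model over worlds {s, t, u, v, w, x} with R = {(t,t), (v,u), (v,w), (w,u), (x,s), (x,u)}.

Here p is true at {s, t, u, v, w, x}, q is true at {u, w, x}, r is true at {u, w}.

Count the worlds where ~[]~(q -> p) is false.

2

s: []~(q -> p) is T. ✗
t: []~(q -> p) is F. ✓
u: []~(q -> p) is T. ✗
v: []~(q -> p) is F. ✓
w: []~(q -> p) is F. ✓
x: []~(q -> p) is F. ✓
Satisfying worlds: {t, v, w, x}.
So ~[]~(q -> p) fails at the other 2 worlds.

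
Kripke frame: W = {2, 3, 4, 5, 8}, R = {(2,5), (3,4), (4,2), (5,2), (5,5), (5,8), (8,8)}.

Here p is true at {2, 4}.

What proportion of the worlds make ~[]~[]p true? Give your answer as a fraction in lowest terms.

2: []~[]p is T. ✗
3: []~[]p is F. ✓
4: []~[]p is T. ✗
5: []~[]p is T. ✗
8: []~[]p is T. ✗
That's 1 of 5 worlds, so 1/5.

1/5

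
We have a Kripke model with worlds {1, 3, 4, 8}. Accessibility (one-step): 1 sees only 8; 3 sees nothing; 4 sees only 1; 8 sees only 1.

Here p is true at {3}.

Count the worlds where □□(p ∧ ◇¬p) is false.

1: successors {8}; □(p ∧ ◇¬p) there: 8:F. ✗
3: no successors, so □□(p ∧ ◇¬p) holds vacuously. ✓
4: successors {1}; □(p ∧ ◇¬p) there: 1:F. ✗
8: successors {1}; □(p ∧ ◇¬p) there: 1:F. ✗
Satisfying worlds: {3}.
So □□(p ∧ ◇¬p) fails at the other 3 worlds.

3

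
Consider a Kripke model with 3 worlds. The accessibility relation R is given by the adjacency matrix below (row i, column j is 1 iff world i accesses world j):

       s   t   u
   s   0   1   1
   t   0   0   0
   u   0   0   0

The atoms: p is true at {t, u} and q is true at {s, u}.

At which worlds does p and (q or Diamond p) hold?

s: p is F, q or Diamond p is T. ✗
t: p is T, q or Diamond p is F. ✗
u: p is T, q or Diamond p is T. ✓

{u}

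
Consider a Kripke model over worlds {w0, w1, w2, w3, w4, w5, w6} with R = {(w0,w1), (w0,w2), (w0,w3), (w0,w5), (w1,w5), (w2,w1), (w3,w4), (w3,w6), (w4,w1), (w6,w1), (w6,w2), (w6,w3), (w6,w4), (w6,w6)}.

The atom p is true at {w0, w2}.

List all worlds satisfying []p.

w0: successors {w1, w2, w3, w5}; p there: w1:F, w2:T, w3:F, w5:F. ✗
w1: successors {w5}; p there: w5:F. ✗
w2: successors {w1}; p there: w1:F. ✗
w3: successors {w4, w6}; p there: w4:F, w6:F. ✗
w4: successors {w1}; p there: w1:F. ✗
w5: no successors, so []p holds vacuously. ✓
w6: successors {w1, w2, w3, w4, w6}; p there: w1:F, w2:T, w3:F, w4:F, w6:F. ✗

{w5}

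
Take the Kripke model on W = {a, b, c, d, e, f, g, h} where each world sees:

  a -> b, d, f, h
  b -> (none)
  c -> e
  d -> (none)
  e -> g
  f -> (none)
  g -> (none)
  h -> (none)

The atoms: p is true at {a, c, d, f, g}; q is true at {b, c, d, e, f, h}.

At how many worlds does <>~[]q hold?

1

a: successors {b, d, f, h}; ~[]q there: b:F, d:F, f:F, h:F. ✗
b: no successors, so <>~[]q fails. ✗
c: successors {e}; ~[]q there: e:T. ✓
d: no successors, so <>~[]q fails. ✗
e: successors {g}; ~[]q there: g:F. ✗
f: no successors, so <>~[]q fails. ✗
g: no successors, so <>~[]q fails. ✗
h: no successors, so <>~[]q fails. ✗
Satisfying worlds: {c}.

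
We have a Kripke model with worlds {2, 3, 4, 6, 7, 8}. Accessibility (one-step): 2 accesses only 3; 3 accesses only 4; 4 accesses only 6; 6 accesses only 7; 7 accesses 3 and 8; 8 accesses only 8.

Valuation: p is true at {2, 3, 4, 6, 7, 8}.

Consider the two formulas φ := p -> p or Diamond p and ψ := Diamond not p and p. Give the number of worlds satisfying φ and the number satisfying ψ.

For p -> p or Diamond p:
2: p is T, p or Diamond p is T. ✓
3: p is T, p or Diamond p is T. ✓
4: p is T, p or Diamond p is T. ✓
6: p is T, p or Diamond p is T. ✓
7: p is T, p or Diamond p is T. ✓
8: p is T, p or Diamond p is T. ✓
— 6 worlds.
For Diamond not p and p:
2: Diamond not p is F, p is T. ✗
3: Diamond not p is F, p is T. ✗
4: Diamond not p is F, p is T. ✗
6: Diamond not p is F, p is T. ✗
7: Diamond not p is F, p is T. ✗
8: Diamond not p is F, p is T. ✗
— 0 worlds.

6 and 0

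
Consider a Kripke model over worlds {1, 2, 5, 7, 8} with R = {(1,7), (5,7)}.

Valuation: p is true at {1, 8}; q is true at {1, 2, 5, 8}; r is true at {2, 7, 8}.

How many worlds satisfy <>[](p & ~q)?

2

1: successors {7}; [](p & ~q) there: 7:T. ✓
2: no successors, so <>[](p & ~q) fails. ✗
5: successors {7}; [](p & ~q) there: 7:T. ✓
7: no successors, so <>[](p & ~q) fails. ✗
8: no successors, so <>[](p & ~q) fails. ✗
Satisfying worlds: {1, 5}.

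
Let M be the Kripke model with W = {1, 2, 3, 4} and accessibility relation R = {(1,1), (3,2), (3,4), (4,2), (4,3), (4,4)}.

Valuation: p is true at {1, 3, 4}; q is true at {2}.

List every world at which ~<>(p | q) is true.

1: <>(p | q) is T. ✗
2: <>(p | q) is F. ✓
3: <>(p | q) is T. ✗
4: <>(p | q) is T. ✗

{2}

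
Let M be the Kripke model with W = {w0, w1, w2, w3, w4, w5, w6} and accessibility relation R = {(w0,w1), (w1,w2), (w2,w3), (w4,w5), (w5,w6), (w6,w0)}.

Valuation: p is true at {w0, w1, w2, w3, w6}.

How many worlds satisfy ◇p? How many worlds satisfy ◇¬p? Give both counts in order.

For ◇p:
w0: successors {w1}; p there: w1:T. ✓
w1: successors {w2}; p there: w2:T. ✓
w2: successors {w3}; p there: w3:T. ✓
w3: no successors, so ◇p fails. ✗
w4: successors {w5}; p there: w5:F. ✗
w5: successors {w6}; p there: w6:T. ✓
w6: successors {w0}; p there: w0:T. ✓
— 5 worlds.
For ◇¬p:
w0: successors {w1}; ¬p there: w1:F. ✗
w1: successors {w2}; ¬p there: w2:F. ✗
w2: successors {w3}; ¬p there: w3:F. ✗
w3: no successors, so ◇¬p fails. ✗
w4: successors {w5}; ¬p there: w5:T. ✓
w5: successors {w6}; ¬p there: w6:F. ✗
w6: successors {w0}; ¬p there: w0:F. ✗
— 1 world.

5 and 1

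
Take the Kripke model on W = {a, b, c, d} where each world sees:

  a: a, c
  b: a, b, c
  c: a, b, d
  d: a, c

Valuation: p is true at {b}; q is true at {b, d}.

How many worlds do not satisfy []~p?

2

a: successors {a, c}; ~p there: a:T, c:T. ✓
b: successors {a, b, c}; ~p there: a:T, b:F, c:T. ✗
c: successors {a, b, d}; ~p there: a:T, b:F, d:T. ✗
d: successors {a, c}; ~p there: a:T, c:T. ✓
Satisfying worlds: {a, d}.
So []~p fails at the other 2 worlds.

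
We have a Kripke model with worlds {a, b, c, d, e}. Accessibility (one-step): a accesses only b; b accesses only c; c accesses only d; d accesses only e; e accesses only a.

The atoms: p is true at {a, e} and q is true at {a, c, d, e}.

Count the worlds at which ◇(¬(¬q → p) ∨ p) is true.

3

a: successors {b}; ¬(¬q → p) ∨ p there: b:T. ✓
b: successors {c}; ¬(¬q → p) ∨ p there: c:F. ✗
c: successors {d}; ¬(¬q → p) ∨ p there: d:F. ✗
d: successors {e}; ¬(¬q → p) ∨ p there: e:T. ✓
e: successors {a}; ¬(¬q → p) ∨ p there: a:T. ✓
Satisfying worlds: {a, d, e}.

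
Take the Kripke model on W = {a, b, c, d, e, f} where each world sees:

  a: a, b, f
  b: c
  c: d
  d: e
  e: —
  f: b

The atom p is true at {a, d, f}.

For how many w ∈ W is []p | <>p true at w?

a: []p is F, <>p is T. ✓
b: []p is F, <>p is F. ✗
c: []p is T, <>p is T. ✓
d: []p is F, <>p is F. ✗
e: []p is T, <>p is F. ✓
f: []p is F, <>p is F. ✗
Satisfying worlds: {a, c, e}.

3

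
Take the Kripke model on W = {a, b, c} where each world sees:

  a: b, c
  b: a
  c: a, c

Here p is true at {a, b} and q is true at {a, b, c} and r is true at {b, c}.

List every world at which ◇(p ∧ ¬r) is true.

{b, c}

a: successors {b, c}; p ∧ ¬r there: b:F, c:F. ✗
b: successors {a}; p ∧ ¬r there: a:T. ✓
c: successors {a, c}; p ∧ ¬r there: a:T, c:F. ✓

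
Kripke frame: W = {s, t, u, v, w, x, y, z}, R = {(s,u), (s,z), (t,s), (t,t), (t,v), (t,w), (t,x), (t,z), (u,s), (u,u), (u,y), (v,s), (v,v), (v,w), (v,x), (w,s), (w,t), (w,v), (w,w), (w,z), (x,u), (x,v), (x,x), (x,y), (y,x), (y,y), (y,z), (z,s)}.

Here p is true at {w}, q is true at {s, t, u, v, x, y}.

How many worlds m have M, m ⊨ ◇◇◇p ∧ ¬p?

s: ◇◇◇p is F, ¬p is T. ✗
t: ◇◇◇p is T, ¬p is T. ✓
u: ◇◇◇p is F, ¬p is T. ✗
v: ◇◇◇p is T, ¬p is T. ✓
w: ◇◇◇p is T, ¬p is F. ✗
x: ◇◇◇p is T, ¬p is T. ✓
y: ◇◇◇p is T, ¬p is T. ✓
z: ◇◇◇p is F, ¬p is T. ✗
Satisfying worlds: {t, v, x, y}.

4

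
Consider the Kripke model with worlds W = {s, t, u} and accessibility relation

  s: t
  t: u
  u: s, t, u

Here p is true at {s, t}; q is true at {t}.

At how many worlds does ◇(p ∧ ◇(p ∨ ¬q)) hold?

s: successors {t}; p ∧ ◇(p ∨ ¬q) there: t:T. ✓
t: successors {u}; p ∧ ◇(p ∨ ¬q) there: u:F. ✗
u: successors {s, t, u}; p ∧ ◇(p ∨ ¬q) there: s:T, t:T, u:F. ✓
Satisfying worlds: {s, u}.

2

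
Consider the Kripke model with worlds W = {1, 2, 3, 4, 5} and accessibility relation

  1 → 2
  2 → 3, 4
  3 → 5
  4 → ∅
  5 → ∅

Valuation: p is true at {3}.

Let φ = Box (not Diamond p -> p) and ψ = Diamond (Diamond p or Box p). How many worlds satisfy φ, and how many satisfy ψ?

3 and 3

For Box (not Diamond p -> p):
1: successors {2}; not Diamond p -> p there: 2:T. ✓
2: successors {3, 4}; not Diamond p -> p there: 3:T, 4:F. ✗
3: successors {5}; not Diamond p -> p there: 5:F. ✗
4: no successors, so Box (not Diamond p -> p) holds vacuously. ✓
5: no successors, so Box (not Diamond p -> p) holds vacuously. ✓
— 3 worlds.
For Diamond (Diamond p or Box p):
1: successors {2}; Diamond p or Box p there: 2:T. ✓
2: successors {3, 4}; Diamond p or Box p there: 3:F, 4:T. ✓
3: successors {5}; Diamond p or Box p there: 5:T. ✓
4: no successors, so Diamond (Diamond p or Box p) fails. ✗
5: no successors, so Diamond (Diamond p or Box p) fails. ✗
— 3 worlds.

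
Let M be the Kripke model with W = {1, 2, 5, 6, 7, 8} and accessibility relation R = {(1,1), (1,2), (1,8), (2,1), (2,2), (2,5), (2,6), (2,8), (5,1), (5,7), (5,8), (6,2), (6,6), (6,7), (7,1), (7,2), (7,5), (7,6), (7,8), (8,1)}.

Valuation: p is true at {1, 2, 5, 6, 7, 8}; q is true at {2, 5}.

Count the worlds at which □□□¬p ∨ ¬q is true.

1: □□□¬p is F, ¬q is T. ✓
2: □□□¬p is F, ¬q is F. ✗
5: □□□¬p is F, ¬q is F. ✗
6: □□□¬p is F, ¬q is T. ✓
7: □□□¬p is F, ¬q is T. ✓
8: □□□¬p is F, ¬q is T. ✓
Satisfying worlds: {1, 6, 7, 8}.

4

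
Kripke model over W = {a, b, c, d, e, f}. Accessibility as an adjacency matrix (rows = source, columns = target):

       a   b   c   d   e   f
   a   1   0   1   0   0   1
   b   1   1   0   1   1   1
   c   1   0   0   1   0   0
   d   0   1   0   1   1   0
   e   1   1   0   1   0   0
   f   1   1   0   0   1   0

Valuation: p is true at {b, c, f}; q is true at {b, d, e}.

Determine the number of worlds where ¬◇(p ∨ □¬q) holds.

a: ◇(p ∨ □¬q) is T. ✗
b: ◇(p ∨ □¬q) is T. ✗
c: ◇(p ∨ □¬q) is T. ✗
d: ◇(p ∨ □¬q) is T. ✗
e: ◇(p ∨ □¬q) is T. ✗
f: ◇(p ∨ □¬q) is T. ✗
Satisfying worlds: ∅.

0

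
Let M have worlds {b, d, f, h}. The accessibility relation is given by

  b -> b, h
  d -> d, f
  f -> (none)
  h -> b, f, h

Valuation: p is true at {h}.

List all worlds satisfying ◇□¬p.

{d, h}

b: successors {b, h}; □¬p there: b:F, h:F. ✗
d: successors {d, f}; □¬p there: d:T, f:T. ✓
f: no successors, so ◇□¬p fails. ✗
h: successors {b, f, h}; □¬p there: b:F, f:T, h:F. ✓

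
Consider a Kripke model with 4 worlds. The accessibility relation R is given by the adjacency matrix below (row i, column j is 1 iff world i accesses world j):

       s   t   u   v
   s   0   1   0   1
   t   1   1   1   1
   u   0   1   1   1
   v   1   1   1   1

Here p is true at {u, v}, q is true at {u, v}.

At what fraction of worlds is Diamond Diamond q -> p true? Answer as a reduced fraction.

1/2

s: Diamond Diamond q is T, p is F. ✗
t: Diamond Diamond q is T, p is F. ✗
u: Diamond Diamond q is T, p is T. ✓
v: Diamond Diamond q is T, p is T. ✓
That's 2 of 4 worlds, so 2/4 = 1/2.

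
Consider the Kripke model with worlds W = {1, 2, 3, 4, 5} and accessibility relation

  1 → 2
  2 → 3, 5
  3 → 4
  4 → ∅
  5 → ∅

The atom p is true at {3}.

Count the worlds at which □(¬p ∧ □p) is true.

3

1: successors {2}; ¬p ∧ □p there: 2:F. ✗
2: successors {3, 5}; ¬p ∧ □p there: 3:F, 5:T. ✗
3: successors {4}; ¬p ∧ □p there: 4:T. ✓
4: no successors, so □(¬p ∧ □p) holds vacuously. ✓
5: no successors, so □(¬p ∧ □p) holds vacuously. ✓
Satisfying worlds: {3, 4, 5}.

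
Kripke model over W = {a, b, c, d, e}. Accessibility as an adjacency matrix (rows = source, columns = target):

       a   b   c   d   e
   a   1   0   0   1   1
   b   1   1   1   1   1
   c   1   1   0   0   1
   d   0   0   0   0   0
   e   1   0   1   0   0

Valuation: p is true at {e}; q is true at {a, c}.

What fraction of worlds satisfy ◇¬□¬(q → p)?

a: successors {a, d, e}; ¬□¬(q → p) there: a:T, d:F, e:F. ✓
b: successors {a, b, c, d, e}; ¬□¬(q → p) there: a:T, b:T, c:T, d:F, e:F. ✓
c: successors {a, b, e}; ¬□¬(q → p) there: a:T, b:T, e:F. ✓
d: no successors, so ◇¬□¬(q → p) fails. ✗
e: successors {a, c}; ¬□¬(q → p) there: a:T, c:T. ✓
That's 4 of 5 worlds, so 4/5.

4/5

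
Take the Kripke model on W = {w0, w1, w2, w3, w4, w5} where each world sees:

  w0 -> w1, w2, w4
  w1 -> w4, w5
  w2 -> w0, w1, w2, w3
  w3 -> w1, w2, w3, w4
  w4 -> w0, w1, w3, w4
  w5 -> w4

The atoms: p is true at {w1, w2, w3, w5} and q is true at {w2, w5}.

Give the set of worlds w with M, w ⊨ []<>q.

w0: successors {w1, w2, w4}; <>q there: w1:T, w2:T, w4:F. ✗
w1: successors {w4, w5}; <>q there: w4:F, w5:F. ✗
w2: successors {w0, w1, w2, w3}; <>q there: w0:T, w1:T, w2:T, w3:T. ✓
w3: successors {w1, w2, w3, w4}; <>q there: w1:T, w2:T, w3:T, w4:F. ✗
w4: successors {w0, w1, w3, w4}; <>q there: w0:T, w1:T, w3:T, w4:F. ✗
w5: successors {w4}; <>q there: w4:F. ✗

{w2}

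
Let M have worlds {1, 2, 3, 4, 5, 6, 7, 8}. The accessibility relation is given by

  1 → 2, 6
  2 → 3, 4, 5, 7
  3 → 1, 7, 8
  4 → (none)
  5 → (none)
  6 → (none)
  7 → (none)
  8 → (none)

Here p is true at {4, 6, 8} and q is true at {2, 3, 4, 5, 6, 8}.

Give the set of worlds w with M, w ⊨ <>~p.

{1, 2, 3}

1: successors {2, 6}; ~p there: 2:T, 6:F. ✓
2: successors {3, 4, 5, 7}; ~p there: 3:T, 4:F, 5:T, 7:T. ✓
3: successors {1, 7, 8}; ~p there: 1:T, 7:T, 8:F. ✓
4: no successors, so <>~p fails. ✗
5: no successors, so <>~p fails. ✗
6: no successors, so <>~p fails. ✗
7: no successors, so <>~p fails. ✗
8: no successors, so <>~p fails. ✗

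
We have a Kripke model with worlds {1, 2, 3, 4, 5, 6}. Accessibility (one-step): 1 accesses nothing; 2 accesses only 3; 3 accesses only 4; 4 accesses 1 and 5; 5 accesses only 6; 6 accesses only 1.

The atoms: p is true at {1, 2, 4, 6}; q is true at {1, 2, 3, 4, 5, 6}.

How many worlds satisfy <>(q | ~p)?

1: no successors, so <>(q | ~p) fails. ✗
2: successors {3}; q | ~p there: 3:T. ✓
3: successors {4}; q | ~p there: 4:T. ✓
4: successors {1, 5}; q | ~p there: 1:T, 5:T. ✓
5: successors {6}; q | ~p there: 6:T. ✓
6: successors {1}; q | ~p there: 1:T. ✓
Satisfying worlds: {2, 3, 4, 5, 6}.

5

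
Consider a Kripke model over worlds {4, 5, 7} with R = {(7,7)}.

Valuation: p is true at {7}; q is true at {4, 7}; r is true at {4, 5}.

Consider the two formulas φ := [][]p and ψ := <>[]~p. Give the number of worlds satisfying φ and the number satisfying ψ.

For [][]p:
4: no successors, so [][]p holds vacuously. ✓
5: no successors, so [][]p holds vacuously. ✓
7: successors {7}; []p there: 7:T. ✓
— 3 worlds.
For <>[]~p:
4: no successors, so <>[]~p fails. ✗
5: no successors, so <>[]~p fails. ✗
7: successors {7}; []~p there: 7:F. ✗
— 0 worlds.

3 and 0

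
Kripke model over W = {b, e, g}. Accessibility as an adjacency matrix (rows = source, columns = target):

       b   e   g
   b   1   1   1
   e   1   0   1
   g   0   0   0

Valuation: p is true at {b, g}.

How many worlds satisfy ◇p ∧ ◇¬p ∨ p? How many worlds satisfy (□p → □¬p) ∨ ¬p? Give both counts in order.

For ◇p ∧ ◇¬p ∨ p:
b: ◇p ∧ ◇¬p is T, p is T. ✓
e: ◇p ∧ ◇¬p is F, p is F. ✗
g: ◇p ∧ ◇¬p is F, p is T. ✓
— 2 worlds.
For (□p → □¬p) ∨ ¬p:
b: □p → □¬p is T, ¬p is F. ✓
e: □p → □¬p is F, ¬p is T. ✓
g: □p → □¬p is T, ¬p is F. ✓
— 3 worlds.

2 and 3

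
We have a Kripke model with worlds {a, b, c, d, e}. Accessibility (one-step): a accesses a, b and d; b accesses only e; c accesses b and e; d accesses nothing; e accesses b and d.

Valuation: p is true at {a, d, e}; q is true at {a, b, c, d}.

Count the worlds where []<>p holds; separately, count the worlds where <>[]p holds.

3 and 3

For []<>p:
a: successors {a, b, d}; <>p there: a:T, b:T, d:F. ✗
b: successors {e}; <>p there: e:T. ✓
c: successors {b, e}; <>p there: b:T, e:T. ✓
d: no successors, so []<>p holds vacuously. ✓
e: successors {b, d}; <>p there: b:T, d:F. ✗
— 3 worlds.
For <>[]p:
a: successors {a, b, d}; []p there: a:F, b:T, d:T. ✓
b: successors {e}; []p there: e:F. ✗
c: successors {b, e}; []p there: b:T, e:F. ✓
d: no successors, so <>[]p fails. ✗
e: successors {b, d}; []p there: b:T, d:T. ✓
— 3 worlds.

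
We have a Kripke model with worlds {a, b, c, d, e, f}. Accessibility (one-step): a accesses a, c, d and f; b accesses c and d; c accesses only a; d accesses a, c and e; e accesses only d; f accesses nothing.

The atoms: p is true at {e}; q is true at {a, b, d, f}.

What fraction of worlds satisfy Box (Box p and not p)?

1/6

a: successors {a, c, d, f}; Box p and not p there: a:F, c:F, d:F, f:T. ✗
b: successors {c, d}; Box p and not p there: c:F, d:F. ✗
c: successors {a}; Box p and not p there: a:F. ✗
d: successors {a, c, e}; Box p and not p there: a:F, c:F, e:F. ✗
e: successors {d}; Box p and not p there: d:F. ✗
f: no successors, so Box (Box p and not p) holds vacuously. ✓
That's 1 of 6 worlds, so 1/6.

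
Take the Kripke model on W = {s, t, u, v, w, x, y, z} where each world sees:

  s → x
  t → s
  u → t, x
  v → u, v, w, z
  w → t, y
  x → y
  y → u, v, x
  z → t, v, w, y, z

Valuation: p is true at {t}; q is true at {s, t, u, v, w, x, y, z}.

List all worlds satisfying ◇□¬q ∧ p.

s: ◇□¬q is F, p is F. ✗
t: ◇□¬q is F, p is T. ✗
u: ◇□¬q is F, p is F. ✗
v: ◇□¬q is F, p is F. ✗
w: ◇□¬q is F, p is F. ✗
x: ◇□¬q is F, p is F. ✗
y: ◇□¬q is F, p is F. ✗
z: ◇□¬q is F, p is F. ✗

∅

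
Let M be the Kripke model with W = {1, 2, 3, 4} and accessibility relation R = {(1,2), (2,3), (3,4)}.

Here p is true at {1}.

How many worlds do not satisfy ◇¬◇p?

1

1: successors {2}; ¬◇p there: 2:T. ✓
2: successors {3}; ¬◇p there: 3:T. ✓
3: successors {4}; ¬◇p there: 4:T. ✓
4: no successors, so ◇¬◇p fails. ✗
Satisfying worlds: {1, 2, 3}.
So ◇¬◇p fails at the other 1 world.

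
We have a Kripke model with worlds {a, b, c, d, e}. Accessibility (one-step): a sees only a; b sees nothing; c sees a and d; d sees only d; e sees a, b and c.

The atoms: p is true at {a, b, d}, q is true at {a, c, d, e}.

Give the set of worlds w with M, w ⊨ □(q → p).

a: successors {a}; q → p there: a:T. ✓
b: no successors, so □(q → p) holds vacuously. ✓
c: successors {a, d}; q → p there: a:T, d:T. ✓
d: successors {d}; q → p there: d:T. ✓
e: successors {a, b, c}; q → p there: a:T, b:T, c:F. ✗

{a, b, c, d}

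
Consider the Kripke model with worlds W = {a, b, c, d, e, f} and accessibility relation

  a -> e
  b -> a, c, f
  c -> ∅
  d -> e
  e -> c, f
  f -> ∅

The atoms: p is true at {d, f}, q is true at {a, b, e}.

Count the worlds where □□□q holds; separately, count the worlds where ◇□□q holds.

For □□□q:
a: successors {e}; □□q there: e:T. ✓
b: successors {a, c, f}; □□q there: a:F, c:T, f:T. ✗
c: no successors, so □□□q holds vacuously. ✓
d: successors {e}; □□q there: e:T. ✓
e: successors {c, f}; □□q there: c:T, f:T. ✓
f: no successors, so □□□q holds vacuously. ✓
— 5 worlds.
For ◇□□q:
a: successors {e}; □□q there: e:T. ✓
b: successors {a, c, f}; □□q there: a:F, c:T, f:T. ✓
c: no successors, so ◇□□q fails. ✗
d: successors {e}; □□q there: e:T. ✓
e: successors {c, f}; □□q there: c:T, f:T. ✓
f: no successors, so ◇□□q fails. ✗
— 4 worlds.

5 and 4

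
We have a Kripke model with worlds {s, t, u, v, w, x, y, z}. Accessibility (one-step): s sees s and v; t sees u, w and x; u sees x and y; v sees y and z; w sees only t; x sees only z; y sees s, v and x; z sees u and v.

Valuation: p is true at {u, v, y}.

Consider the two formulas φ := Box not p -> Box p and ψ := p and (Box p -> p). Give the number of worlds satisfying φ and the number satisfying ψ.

For Box not p -> Box p:
s: Box not p is F, Box p is F. ✓
t: Box not p is F, Box p is F. ✓
u: Box not p is F, Box p is F. ✓
v: Box not p is F, Box p is F. ✓
w: Box not p is T, Box p is F. ✗
x: Box not p is T, Box p is F. ✗
y: Box not p is F, Box p is F. ✓
z: Box not p is F, Box p is T. ✓
— 6 worlds.
For p and (Box p -> p):
s: p is F, Box p -> p is T. ✗
t: p is F, Box p -> p is T. ✗
u: p is T, Box p -> p is T. ✓
v: p is T, Box p -> p is T. ✓
w: p is F, Box p -> p is T. ✗
x: p is F, Box p -> p is T. ✗
y: p is T, Box p -> p is T. ✓
z: p is F, Box p -> p is F. ✗
— 3 worlds.

6 and 3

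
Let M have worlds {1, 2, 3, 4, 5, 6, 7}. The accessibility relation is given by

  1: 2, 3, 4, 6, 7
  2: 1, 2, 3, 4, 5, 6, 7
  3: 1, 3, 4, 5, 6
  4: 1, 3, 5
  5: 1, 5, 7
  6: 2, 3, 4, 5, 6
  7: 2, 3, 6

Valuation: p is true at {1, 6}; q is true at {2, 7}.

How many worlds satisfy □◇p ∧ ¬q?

5

1: □◇p is T, ¬q is T. ✓
2: □◇p is T, ¬q is F. ✗
3: □◇p is T, ¬q is T. ✓
4: □◇p is T, ¬q is T. ✓
5: □◇p is T, ¬q is T. ✓
6: □◇p is T, ¬q is T. ✓
7: □◇p is T, ¬q is F. ✗
Satisfying worlds: {1, 3, 4, 5, 6}.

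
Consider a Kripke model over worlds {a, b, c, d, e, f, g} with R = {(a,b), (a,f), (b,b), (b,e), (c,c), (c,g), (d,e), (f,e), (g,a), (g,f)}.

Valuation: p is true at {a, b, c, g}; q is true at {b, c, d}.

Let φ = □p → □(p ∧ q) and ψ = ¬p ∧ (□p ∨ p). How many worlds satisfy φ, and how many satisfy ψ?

For □p → □(p ∧ q):
a: □p is F, □(p ∧ q) is F. ✓
b: □p is F, □(p ∧ q) is F. ✓
c: □p is T, □(p ∧ q) is F. ✗
d: □p is F, □(p ∧ q) is F. ✓
e: □p is T, □(p ∧ q) is T. ✓
f: □p is F, □(p ∧ q) is F. ✓
g: □p is F, □(p ∧ q) is F. ✓
— 6 worlds.
For ¬p ∧ (□p ∨ p):
a: ¬p is F, □p ∨ p is T. ✗
b: ¬p is F, □p ∨ p is T. ✗
c: ¬p is F, □p ∨ p is T. ✗
d: ¬p is T, □p ∨ p is F. ✗
e: ¬p is T, □p ∨ p is T. ✓
f: ¬p is T, □p ∨ p is F. ✗
g: ¬p is F, □p ∨ p is T. ✗
— 1 world.

6 and 1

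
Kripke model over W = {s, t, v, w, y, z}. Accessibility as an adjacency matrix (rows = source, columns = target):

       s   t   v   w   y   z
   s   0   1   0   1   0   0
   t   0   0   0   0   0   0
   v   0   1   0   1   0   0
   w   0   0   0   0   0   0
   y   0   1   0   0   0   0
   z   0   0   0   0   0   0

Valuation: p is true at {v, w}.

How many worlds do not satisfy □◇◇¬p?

3

s: successors {t, w}; ◇◇¬p there: t:F, w:F. ✗
t: no successors, so □◇◇¬p holds vacuously. ✓
v: successors {t, w}; ◇◇¬p there: t:F, w:F. ✗
w: no successors, so □◇◇¬p holds vacuously. ✓
y: successors {t}; ◇◇¬p there: t:F. ✗
z: no successors, so □◇◇¬p holds vacuously. ✓
Satisfying worlds: {t, w, z}.
So □◇◇¬p fails at the other 3 worlds.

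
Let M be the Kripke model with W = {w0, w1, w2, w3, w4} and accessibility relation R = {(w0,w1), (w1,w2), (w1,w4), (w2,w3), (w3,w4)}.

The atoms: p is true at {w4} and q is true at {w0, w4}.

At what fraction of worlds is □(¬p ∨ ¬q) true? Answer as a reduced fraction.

w0: successors {w1}; ¬p ∨ ¬q there: w1:T. ✓
w1: successors {w2, w4}; ¬p ∨ ¬q there: w2:T, w4:F. ✗
w2: successors {w3}; ¬p ∨ ¬q there: w3:T. ✓
w3: successors {w4}; ¬p ∨ ¬q there: w4:F. ✗
w4: no successors, so □(¬p ∨ ¬q) holds vacuously. ✓
That's 3 of 5 worlds, so 3/5.

3/5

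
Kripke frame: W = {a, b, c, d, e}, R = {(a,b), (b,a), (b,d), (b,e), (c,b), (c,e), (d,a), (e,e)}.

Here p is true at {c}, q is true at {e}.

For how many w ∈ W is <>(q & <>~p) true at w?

a: successors {b}; q & <>~p there: b:F. ✗
b: successors {a, d, e}; q & <>~p there: a:F, d:F, e:T. ✓
c: successors {b, e}; q & <>~p there: b:F, e:T. ✓
d: successors {a}; q & <>~p there: a:F. ✗
e: successors {e}; q & <>~p there: e:T. ✓
Satisfying worlds: {b, c, e}.

3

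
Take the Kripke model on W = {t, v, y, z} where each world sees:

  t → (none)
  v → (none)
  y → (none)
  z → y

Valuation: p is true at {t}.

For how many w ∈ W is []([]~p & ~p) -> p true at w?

1

t: []([]~p & ~p) is T, p is T. ✓
v: []([]~p & ~p) is T, p is F. ✗
y: []([]~p & ~p) is T, p is F. ✗
z: []([]~p & ~p) is T, p is F. ✗
Satisfying worlds: {t}.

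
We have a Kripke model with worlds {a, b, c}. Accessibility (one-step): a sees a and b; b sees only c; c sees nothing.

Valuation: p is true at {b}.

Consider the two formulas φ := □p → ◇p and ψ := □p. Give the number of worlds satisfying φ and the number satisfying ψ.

2 and 1

For □p → ◇p:
a: □p is F, ◇p is T. ✓
b: □p is F, ◇p is F. ✓
c: □p is T, ◇p is F. ✗
— 2 worlds.
For □p:
a: successors {a, b}; p there: a:F, b:T. ✗
b: successors {c}; p there: c:F. ✗
c: no successors, so □p holds vacuously. ✓
— 1 world.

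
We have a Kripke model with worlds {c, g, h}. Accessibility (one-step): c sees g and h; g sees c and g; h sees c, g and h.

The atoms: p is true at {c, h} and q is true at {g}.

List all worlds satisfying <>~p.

{c, g, h}

c: successors {g, h}; ~p there: g:T, h:F. ✓
g: successors {c, g}; ~p there: c:F, g:T. ✓
h: successors {c, g, h}; ~p there: c:F, g:T, h:F. ✓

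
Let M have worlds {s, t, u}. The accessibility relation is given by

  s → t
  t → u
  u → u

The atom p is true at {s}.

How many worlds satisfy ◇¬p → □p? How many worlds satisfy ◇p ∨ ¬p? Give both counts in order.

For ◇¬p → □p:
s: ◇¬p is T, □p is F. ✗
t: ◇¬p is T, □p is F. ✗
u: ◇¬p is T, □p is F. ✗
— 0 worlds.
For ◇p ∨ ¬p:
s: ◇p is F, ¬p is F. ✗
t: ◇p is F, ¬p is T. ✓
u: ◇p is F, ¬p is T. ✓
— 2 worlds.

0 and 2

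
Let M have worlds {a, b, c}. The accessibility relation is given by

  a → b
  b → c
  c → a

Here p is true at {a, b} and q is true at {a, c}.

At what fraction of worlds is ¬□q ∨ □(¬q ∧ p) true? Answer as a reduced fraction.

a: ¬□q is T, □(¬q ∧ p) is T. ✓
b: ¬□q is F, □(¬q ∧ p) is F. ✗
c: ¬□q is F, □(¬q ∧ p) is F. ✗
That's 1 of 3 worlds, so 1/3.

1/3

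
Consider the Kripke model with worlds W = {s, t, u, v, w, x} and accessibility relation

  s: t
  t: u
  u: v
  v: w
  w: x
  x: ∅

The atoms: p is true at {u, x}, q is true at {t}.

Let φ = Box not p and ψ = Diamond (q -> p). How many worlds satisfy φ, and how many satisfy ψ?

4 and 4

For Box not p:
s: successors {t}; not p there: t:T. ✓
t: successors {u}; not p there: u:F. ✗
u: successors {v}; not p there: v:T. ✓
v: successors {w}; not p there: w:T. ✓
w: successors {x}; not p there: x:F. ✗
x: no successors, so Box not p holds vacuously. ✓
— 4 worlds.
For Diamond (q -> p):
s: successors {t}; q -> p there: t:F. ✗
t: successors {u}; q -> p there: u:T. ✓
u: successors {v}; q -> p there: v:T. ✓
v: successors {w}; q -> p there: w:T. ✓
w: successors {x}; q -> p there: x:T. ✓
x: no successors, so Diamond (q -> p) fails. ✗
— 4 worlds.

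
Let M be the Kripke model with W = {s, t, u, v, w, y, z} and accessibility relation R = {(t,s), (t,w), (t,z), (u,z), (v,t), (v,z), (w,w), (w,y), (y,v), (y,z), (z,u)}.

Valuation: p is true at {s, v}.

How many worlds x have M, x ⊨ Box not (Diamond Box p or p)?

s: no successors, so Box not (Diamond Box p or p) holds vacuously. ✓
t: successors {s, w, z}; not (Diamond Box p or p) there: s:F, w:T, z:T. ✗
u: successors {z}; not (Diamond Box p or p) there: z:T. ✓
v: successors {t, z}; not (Diamond Box p or p) there: t:F, z:T. ✗
w: successors {w, y}; not (Diamond Box p or p) there: w:T, y:T. ✓
y: successors {v, z}; not (Diamond Box p or p) there: v:F, z:T. ✗
z: successors {u}; not (Diamond Box p or p) there: u:T. ✓
Satisfying worlds: {s, u, w, z}.

4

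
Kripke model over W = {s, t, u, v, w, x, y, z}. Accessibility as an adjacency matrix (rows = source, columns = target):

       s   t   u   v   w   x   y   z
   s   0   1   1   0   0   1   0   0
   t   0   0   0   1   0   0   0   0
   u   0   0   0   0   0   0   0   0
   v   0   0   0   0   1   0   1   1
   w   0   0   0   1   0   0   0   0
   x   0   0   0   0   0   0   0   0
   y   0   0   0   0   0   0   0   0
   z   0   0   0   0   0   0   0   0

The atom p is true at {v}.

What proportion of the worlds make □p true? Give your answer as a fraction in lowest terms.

3/4

s: successors {t, u, x}; p there: t:F, u:F, x:F. ✗
t: successors {v}; p there: v:T. ✓
u: no successors, so □p holds vacuously. ✓
v: successors {w, y, z}; p there: w:F, y:F, z:F. ✗
w: successors {v}; p there: v:T. ✓
x: no successors, so □p holds vacuously. ✓
y: no successors, so □p holds vacuously. ✓
z: no successors, so □p holds vacuously. ✓
That's 6 of 8 worlds, so 6/8 = 3/4.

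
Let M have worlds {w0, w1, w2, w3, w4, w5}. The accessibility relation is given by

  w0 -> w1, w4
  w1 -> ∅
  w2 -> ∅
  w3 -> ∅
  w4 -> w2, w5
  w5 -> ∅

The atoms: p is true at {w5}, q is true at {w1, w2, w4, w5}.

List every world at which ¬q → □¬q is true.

{w1, w2, w3, w4, w5}

w0: ¬q is T, □¬q is F. ✗
w1: ¬q is F, □¬q is T. ✓
w2: ¬q is F, □¬q is T. ✓
w3: ¬q is T, □¬q is T. ✓
w4: ¬q is F, □¬q is F. ✓
w5: ¬q is F, □¬q is T. ✓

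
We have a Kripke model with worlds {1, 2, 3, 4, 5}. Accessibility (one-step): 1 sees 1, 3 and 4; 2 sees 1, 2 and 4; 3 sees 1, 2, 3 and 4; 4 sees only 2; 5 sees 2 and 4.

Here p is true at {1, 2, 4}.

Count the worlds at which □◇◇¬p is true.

1

1: successors {1, 3, 4}; ◇◇¬p there: 1:T, 3:T, 4:F. ✗
2: successors {1, 2, 4}; ◇◇¬p there: 1:T, 2:T, 4:F. ✗
3: successors {1, 2, 3, 4}; ◇◇¬p there: 1:T, 2:T, 3:T, 4:F. ✗
4: successors {2}; ◇◇¬p there: 2:T. ✓
5: successors {2, 4}; ◇◇¬p there: 2:T, 4:F. ✗
Satisfying worlds: {4}.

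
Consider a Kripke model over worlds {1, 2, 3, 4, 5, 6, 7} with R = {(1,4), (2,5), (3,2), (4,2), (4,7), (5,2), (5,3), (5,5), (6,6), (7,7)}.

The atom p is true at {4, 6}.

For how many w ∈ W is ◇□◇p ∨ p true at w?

2

1: ◇□◇p is F, p is F. ✗
2: ◇□◇p is F, p is F. ✗
3: ◇□◇p is F, p is F. ✗
4: ◇□◇p is F, p is T. ✓
5: ◇□◇p is F, p is F. ✗
6: ◇□◇p is T, p is T. ✓
7: ◇□◇p is F, p is F. ✗
Satisfying worlds: {4, 6}.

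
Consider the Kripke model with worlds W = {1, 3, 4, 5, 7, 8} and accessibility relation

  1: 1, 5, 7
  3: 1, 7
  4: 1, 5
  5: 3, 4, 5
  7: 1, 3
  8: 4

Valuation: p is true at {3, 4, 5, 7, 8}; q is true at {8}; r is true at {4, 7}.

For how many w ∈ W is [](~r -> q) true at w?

1: successors {1, 5, 7}; ~r -> q there: 1:F, 5:F, 7:T. ✗
3: successors {1, 7}; ~r -> q there: 1:F, 7:T. ✗
4: successors {1, 5}; ~r -> q there: 1:F, 5:F. ✗
5: successors {3, 4, 5}; ~r -> q there: 3:F, 4:T, 5:F. ✗
7: successors {1, 3}; ~r -> q there: 1:F, 3:F. ✗
8: successors {4}; ~r -> q there: 4:T. ✓
Satisfying worlds: {8}.

1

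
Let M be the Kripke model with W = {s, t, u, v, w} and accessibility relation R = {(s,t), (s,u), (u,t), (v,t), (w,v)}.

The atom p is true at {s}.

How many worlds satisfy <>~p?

4

s: successors {t, u}; ~p there: t:T, u:T. ✓
t: no successors, so <>~p fails. ✗
u: successors {t}; ~p there: t:T. ✓
v: successors {t}; ~p there: t:T. ✓
w: successors {v}; ~p there: v:T. ✓
Satisfying worlds: {s, u, v, w}.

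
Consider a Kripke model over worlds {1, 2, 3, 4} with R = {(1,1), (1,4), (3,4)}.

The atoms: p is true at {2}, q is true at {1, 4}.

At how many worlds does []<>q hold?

1: successors {1, 4}; <>q there: 1:T, 4:F. ✗
2: no successors, so []<>q holds vacuously. ✓
3: successors {4}; <>q there: 4:F. ✗
4: no successors, so []<>q holds vacuously. ✓
Satisfying worlds: {2, 4}.

2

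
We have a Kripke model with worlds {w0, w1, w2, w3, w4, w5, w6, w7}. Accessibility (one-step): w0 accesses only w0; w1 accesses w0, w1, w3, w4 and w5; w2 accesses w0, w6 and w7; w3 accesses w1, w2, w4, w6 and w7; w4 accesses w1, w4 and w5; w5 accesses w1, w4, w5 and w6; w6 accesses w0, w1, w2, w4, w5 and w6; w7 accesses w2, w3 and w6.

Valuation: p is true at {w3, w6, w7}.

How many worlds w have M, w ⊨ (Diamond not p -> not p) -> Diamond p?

w0: Diamond not p -> not p is T, Diamond p is F. ✗
w1: Diamond not p -> not p is T, Diamond p is T. ✓
w2: Diamond not p -> not p is T, Diamond p is T. ✓
w3: Diamond not p -> not p is F, Diamond p is T. ✓
w4: Diamond not p -> not p is T, Diamond p is F. ✗
w5: Diamond not p -> not p is T, Diamond p is T. ✓
w6: Diamond not p -> not p is F, Diamond p is T. ✓
w7: Diamond not p -> not p is F, Diamond p is T. ✓
Satisfying worlds: {w1, w2, w3, w5, w6, w7}.

6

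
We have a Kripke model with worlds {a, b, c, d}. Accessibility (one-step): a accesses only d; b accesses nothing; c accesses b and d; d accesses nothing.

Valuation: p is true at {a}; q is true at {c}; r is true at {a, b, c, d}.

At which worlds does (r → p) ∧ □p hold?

∅

a: r → p is T, □p is F. ✗
b: r → p is F, □p is T. ✗
c: r → p is F, □p is F. ✗
d: r → p is F, □p is T. ✗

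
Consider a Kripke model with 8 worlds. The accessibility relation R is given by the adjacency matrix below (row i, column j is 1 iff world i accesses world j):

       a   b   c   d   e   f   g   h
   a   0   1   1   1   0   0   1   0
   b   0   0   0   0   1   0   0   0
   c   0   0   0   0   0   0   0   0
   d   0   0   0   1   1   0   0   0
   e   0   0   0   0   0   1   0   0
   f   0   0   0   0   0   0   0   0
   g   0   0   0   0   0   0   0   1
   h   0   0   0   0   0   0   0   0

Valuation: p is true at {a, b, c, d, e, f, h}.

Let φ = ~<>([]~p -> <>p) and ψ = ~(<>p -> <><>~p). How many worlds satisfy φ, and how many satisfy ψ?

5 and 5

For ~<>([]~p -> <>p):
a: <>([]~p -> <>p) is T. ✗
b: <>([]~p -> <>p) is T. ✗
c: <>([]~p -> <>p) is F. ✓
d: <>([]~p -> <>p) is T. ✗
e: <>([]~p -> <>p) is F. ✓
f: <>([]~p -> <>p) is F. ✓
g: <>([]~p -> <>p) is F. ✓
h: <>([]~p -> <>p) is F. ✓
— 5 worlds.
For ~(<>p -> <><>~p):
a: <>p -> <><>~p is F. ✓
b: <>p -> <><>~p is F. ✓
c: <>p -> <><>~p is T. ✗
d: <>p -> <><>~p is F. ✓
e: <>p -> <><>~p is F. ✓
f: <>p -> <><>~p is T. ✗
g: <>p -> <><>~p is F. ✓
h: <>p -> <><>~p is T. ✗
— 5 worlds.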